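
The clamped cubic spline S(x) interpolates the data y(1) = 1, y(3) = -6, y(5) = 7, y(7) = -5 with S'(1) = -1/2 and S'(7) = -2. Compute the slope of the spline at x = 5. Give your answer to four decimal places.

Put m_i = S'' at the i-th knot. Here h = (2, 2, 2) and Δ = (-7/2, 13/2, -6), so the interior equations h_(i-1)·m_(i-1) + 2(h_(i-1)+h_i)·m_i + h_i·m_(i+1) = 6(Δ_i − Δ_(i-1)) read
  2·m_0 + 8·m_1 + 2·m_2 = 6(Δ_1 - Δ_0) = 60
  2·m_1 + 8·m_2 + 2·m_3 = 6(Δ_2 - Δ_1) = -75
Clamped end conditions give two more equations: 2h_0·m_0 + h_0·m_1 = 6(Δ_0 - S'(1)) = -18 and h_2·m_2 + 2h_2·m_3 = 6(S'(7) - Δ_2) = 24.
Forward elimination and back-substitution give m_0 = -59/5, m_1 = 73/5, m_2 = -83/5, m_3 = 143/10.
On [5, 7], S'(x) = b_2 + 2c_2·(x - 5) + 3d_2·(x - 5)² with b_2 = Δ_2 - h_2(2m_2 + m_3)/6 = 3/10, c_2 = m_2/2 = -83/10, d_2 = (m_3 - m_2)/(6h_2) = 103/40. So S'(5) = 3/10.

0.3000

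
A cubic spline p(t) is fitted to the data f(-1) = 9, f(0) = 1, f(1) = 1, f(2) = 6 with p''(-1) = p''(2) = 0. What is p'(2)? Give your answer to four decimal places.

5.8000

With m_i denoting the second derivative at x_i, h_i = 1, 1, 1, and Δ_i = (y_(i+1) − y_i)/h_i = -8, 0, 5:
  1·m_0 + 4·m_1 + 1·m_2 = 6(Δ_1 - Δ_0) = 48
  1·m_1 + 4·m_2 + 1·m_3 = 6(Δ_2 - Δ_1) = 30
Natural end conditions: m_0 = m_3 = 0.
Solving: m_0 = 0, m_1 = 54/5, m_2 = 24/5, m_3 = 0.
On [1, 2], p'(t) = b_2 + 2c_2·(t - 1) + 3d_2·(t - 1)² with b_2 = Δ_2 - h_2(2m_2 + m_3)/6 = 17/5, c_2 = m_2/2 = 12/5, d_2 = (m_3 - m_2)/(6h_2) = -4/5. So p'(2) = 29/5.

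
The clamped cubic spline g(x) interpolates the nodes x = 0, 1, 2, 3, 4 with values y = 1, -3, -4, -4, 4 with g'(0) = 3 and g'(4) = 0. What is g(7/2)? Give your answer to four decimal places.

0.7902

Write M_i for g''(x_i). With h_i = 1, 1, 1, 1 and divided differences Δ_i = -4, -1, 0, 8, the continuity of g' gives the tridiagonal system
  1·M_0 + 4·M_1 + 1·M_2 = 6(Δ_1 - Δ_0) = 18
  1·M_1 + 4·M_2 + 1·M_3 = 6(Δ_2 - Δ_1) = 6
  1·M_2 + 4·M_3 + 1·M_4 = 6(Δ_3 - Δ_2) = 48
Clamped end conditions give two more equations: 2h_0·M_0 + h_0·M_1 = 6(Δ_0 - g'(0)) = -42 and h_3·M_3 + 2h_3·M_4 = 6(g'(4) - Δ_3) = -48.
Solving the tridiagonal system: M_0 = -387/14, M_1 = 93/7, M_2 = -15/2, M_3 = 159/7, M_4 = -495/14.
On [3, 4], g(x) = -4 + 177/28·(x - 3) + 159/14·(x - 3)² - 271/28·(x - 3)³.
With (x - 3) = 1/2: g(7/2) = 177/224.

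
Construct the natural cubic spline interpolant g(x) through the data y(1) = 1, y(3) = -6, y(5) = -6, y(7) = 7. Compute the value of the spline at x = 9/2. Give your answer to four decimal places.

-7.2188

Put m_i = g'' at the i-th knot. Here h = (2, 2, 2) and Δ = (-7/2, 0, 13/2), so the interior equations h_(i-1)·m_(i-1) + 2(h_(i-1)+h_i)·m_i + h_i·m_(i+1) = 6(Δ_i − Δ_(i-1)) read
  2·m_0 + 8·m_1 + 2·m_2 = 6(Δ_1 - Δ_0) = 21
  2·m_1 + 8·m_2 + 2·m_3 = 6(Δ_2 - Δ_1) = 39
Natural end conditions: m_0 = m_3 = 0.
Forward elimination and back-substitution give m_0 = 0, m_1 = 3/2, m_2 = 9/2, m_3 = 0.
On [3, 5], g(x) = -6 - 5/2·(x - 3) + 3/4·(x - 3)² + 1/4·(x - 3)³.
With (x - 3) = 3/2: g(9/2) = -231/32.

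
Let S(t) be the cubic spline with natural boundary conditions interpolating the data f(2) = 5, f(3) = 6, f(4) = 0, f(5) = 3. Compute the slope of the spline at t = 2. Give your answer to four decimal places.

3.4667

With M_i denoting the second derivative at x_i, h_i = 1, 1, 1, and Δ_i = (y_(i+1) − y_i)/h_i = 1, -6, 3:
  1·M_0 + 4·M_1 + 1·M_2 = 6(Δ_1 - Δ_0) = -42
  1·M_1 + 4·M_2 + 1·M_3 = 6(Δ_2 - Δ_1) = 54
Natural end conditions: M_0 = M_3 = 0.
Hence M_0 = 0, M_1 = -74/5, M_2 = 86/5, M_3 = 0.
On [2, 3], S'(t) = b_0 + 2c_0·(t - 2) + 3d_0·(t - 2)² with b_0 = Δ_0 - h_0(2M_0 + M_1)/6 = 52/15, c_0 = M_0/2 = 0, d_0 = (M_1 - M_0)/(6h_0) = -37/15. So S'(2) = 52/15.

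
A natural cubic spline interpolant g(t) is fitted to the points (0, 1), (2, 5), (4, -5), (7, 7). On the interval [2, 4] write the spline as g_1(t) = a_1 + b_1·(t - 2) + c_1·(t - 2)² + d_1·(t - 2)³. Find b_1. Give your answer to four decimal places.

With M_i denoting the second derivative at x_i, h_i = 2, 2, 3, and Δ_i = (y_(i+1) − y_i)/h_i = 2, -5, 4:
  2·M_0 + 8·M_1 + 2·M_2 = 6(Δ_1 - Δ_0) = -42
  2·M_1 + 10·M_2 + 3·M_3 = 6(Δ_2 - Δ_1) = 54
Natural end conditions: M_0 = M_3 = 0.
Hence M_0 = 0, M_1 = -132/19, M_2 = 129/19, M_3 = 0.
On [2, 4], with g_1(t) = a_1 + b_1·(t - 2) + c_1·(t - 2)² + d_1·(t - 2)³: c_1 = M_1/2 = -66/19, d_1 = (M_2 - M_1)/(6h_1) = 87/76, b_1 = Δ_1 - h_1(2M_1 + M_2)/6 = -50/19.

-2.6316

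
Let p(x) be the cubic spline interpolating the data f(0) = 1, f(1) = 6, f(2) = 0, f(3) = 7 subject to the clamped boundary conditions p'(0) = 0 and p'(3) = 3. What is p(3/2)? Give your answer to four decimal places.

2.8750

With σ_i denoting the second derivative at x_i, h_i = 1, 1, 1, and Δ_i = (y_(i+1) − y_i)/h_i = 5, -6, 7:
  1·σ_0 + 4·σ_1 + 1·σ_2 = 6(Δ_1 - Δ_0) = -66
  1·σ_1 + 4·σ_2 + 1·σ_3 = 6(Δ_2 - Δ_1) = 78
Clamped end conditions give two more equations: 2h_0·σ_0 + h_0·σ_1 = 6(Δ_0 - p'(0)) = 30 and h_2·σ_2 + 2h_2·σ_3 = 6(p'(3) - Δ_2) = -24.
Solving the tridiagonal system: σ_0 = 158/5, σ_1 = -166/5, σ_2 = 176/5, σ_3 = -148/5.
On [1, 2], p(x) = 6 - 4/5·(x - 1) - 83/5·(x - 1)² + 57/5·(x - 1)³.
With (x - 1) = 1/2: p(3/2) = 23/8.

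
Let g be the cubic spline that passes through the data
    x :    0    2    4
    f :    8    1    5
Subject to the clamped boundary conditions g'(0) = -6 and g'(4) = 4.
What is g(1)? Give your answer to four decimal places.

Put M_i = g'' at the i-th knot. Here h = (2, 2) and Δ = (-7/2, 2), so the interior equations h_(i-1)·M_(i-1) + 2(h_(i-1)+h_i)·M_i + h_i·M_(i+1) = 6(Δ_i − Δ_(i-1)) read
  2·M_0 + 8·M_1 + 2·M_2 = 6(Δ_1 - Δ_0) = 33
Clamped end conditions give two more equations: 2h_0·M_0 + h_0·M_1 = 6(Δ_0 - g'(0)) = 15 and h_1·M_1 + 2h_1·M_2 = 6(g'(4) - Δ_1) = 12.
Solving: M_0 = 17/8, M_1 = 13/4, M_2 = 11/8.
On [0, 2], g(x) = 8 - 6·x + 17/16·x² + 3/32·x³.
With x = 1: g(1) = 101/32.

3.1563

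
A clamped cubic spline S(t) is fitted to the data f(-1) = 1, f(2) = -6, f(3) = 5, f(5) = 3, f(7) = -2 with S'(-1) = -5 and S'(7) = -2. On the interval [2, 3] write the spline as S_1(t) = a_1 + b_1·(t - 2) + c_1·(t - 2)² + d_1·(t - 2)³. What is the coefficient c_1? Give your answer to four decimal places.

6.7063

Let m_i = S''(x_i). Step sizes h_i = 3, 1, 2, 2; slopes of the chords Δ_i = (y_(i+1) - y_i)/h_i = -7/3, 11, -1, -5/2.
  3·m_0 + 8·m_1 + 1·m_2 = 6(Δ_1 - Δ_0) = 80
  1·m_1 + 6·m_2 + 2·m_3 = 6(Δ_2 - Δ_1) = -72
  2·m_2 + 8·m_3 + 2·m_4 = 6(Δ_3 - Δ_2) = -9
Clamped end conditions give two more equations: 2h_0·m_0 + h_0·m_1 = 6(Δ_0 - S'(-1)) = 16 and h_3·m_3 + 2h_3·m_4 = 6(S'(7) - Δ_3) = 3.
Hence m_0 = -1939/480, m_1 = 1073/80, m_2 = -2429/160, m_3 = 227/80, m_4 = -107/160.
On [2, 3], with S_1(t) = a_1 + b_1·(t - 2) + c_1·(t - 2)² + d_1·(t - 2)³: c_1 = m_1/2 = 1073/160, d_1 = (m_2 - m_1)/(6h_1) = -305/64, b_1 = Δ_1 - h_1(2m_1 + m_2)/6 = 2899/320.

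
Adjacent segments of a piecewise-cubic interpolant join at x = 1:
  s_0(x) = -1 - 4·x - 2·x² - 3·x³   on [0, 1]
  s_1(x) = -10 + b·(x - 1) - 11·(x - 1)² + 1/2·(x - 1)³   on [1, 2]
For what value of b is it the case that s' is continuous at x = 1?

s_0'(x) = -4 - 4·x - 9·x², so s_0'(1) = -17. On the right, s_1'(1) = b, so b = -17.

-17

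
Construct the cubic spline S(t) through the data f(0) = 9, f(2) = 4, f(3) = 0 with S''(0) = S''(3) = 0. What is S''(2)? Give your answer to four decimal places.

-1.5000

With σ_i denoting the second derivative at x_i, h_i = 2, 1, and Δ_i = (y_(i+1) − y_i)/h_i = -5/2, -4:
  2·σ_0 + 6·σ_1 + 1·σ_2 = 6(Δ_1 - Δ_0) = -9
Natural end conditions: σ_0 = σ_2 = 0.
Solving the tridiagonal system: σ_0 = 0, σ_1 = -3/2, σ_2 = 0.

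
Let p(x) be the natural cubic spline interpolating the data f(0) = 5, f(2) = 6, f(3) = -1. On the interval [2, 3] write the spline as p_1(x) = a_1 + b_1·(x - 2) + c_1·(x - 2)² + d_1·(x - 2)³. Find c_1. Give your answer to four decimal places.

With m_i denoting the second derivative at x_i, h_i = 2, 1, and Δ_i = (y_(i+1) − y_i)/h_i = 1/2, -7:
  2·m_0 + 6·m_1 + 1·m_2 = 6(Δ_1 - Δ_0) = -45
Natural end conditions: m_0 = m_2 = 0.
Hence m_0 = 0, m_1 = -15/2, m_2 = 0.
On [2, 3], with p_1(x) = a_1 + b_1·(x - 2) + c_1·(x - 2)² + d_1·(x - 2)³: c_1 = m_1/2 = -15/4, d_1 = (m_2 - m_1)/(6h_1) = 5/4, b_1 = Δ_1 - h_1(2m_1 + m_2)/6 = -9/2.

-3.7500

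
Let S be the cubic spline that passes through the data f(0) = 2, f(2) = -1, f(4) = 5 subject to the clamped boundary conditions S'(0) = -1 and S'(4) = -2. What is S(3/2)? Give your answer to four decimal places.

-1.1523

Put m_i = S'' at the i-th knot. Here h = (2, 2) and Δ = (-3/2, 3), so the interior equations h_(i-1)·m_(i-1) + 2(h_(i-1)+h_i)·m_i + h_i·m_(i+1) = 6(Δ_i − Δ_(i-1)) read
  2·m_0 + 8·m_1 + 2·m_2 = 6(Δ_1 - Δ_0) = 27
Clamped end conditions give two more equations: 2h_0·m_0 + h_0·m_1 = 6(Δ_0 - S'(0)) = -3 and h_1·m_1 + 2h_1·m_2 = 6(S'(4) - Δ_1) = -30.
Solving the tridiagonal system: m_0 = -35/8, m_1 = 29/4, m_2 = -89/8.
On [0, 2], S(x) = 2 - 1·x - 35/16·x² + 31/32·x³.
With x = 3/2: S(3/2) = -295/256.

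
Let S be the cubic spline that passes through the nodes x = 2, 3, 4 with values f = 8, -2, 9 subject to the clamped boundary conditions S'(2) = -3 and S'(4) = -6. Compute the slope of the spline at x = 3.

3

With m_i denoting the second derivative at x_i, h_i = 1, 1, and Δ_i = (y_(i+1) − y_i)/h_i = -10, 11:
  1·m_0 + 4·m_1 + 1·m_2 = 6(Δ_1 - Δ_0) = 126
Clamped end conditions give two more equations: 2h_0·m_0 + h_0·m_1 = 6(Δ_0 - S'(2)) = -42 and h_1·m_1 + 2h_1·m_2 = 6(S'(4) - Δ_1) = -102.
Hence m_0 = -54, m_1 = 66, m_2 = -84.
On [3, 4], S'(x) = b_1 + 2c_1·(x - 3) + 3d_1·(x - 3)² with b_1 = Δ_1 - h_1(2m_1 + m_2)/6 = 3, c_1 = m_1/2 = 33, d_1 = (m_2 - m_1)/(6h_1) = -25. So S'(3) = 3.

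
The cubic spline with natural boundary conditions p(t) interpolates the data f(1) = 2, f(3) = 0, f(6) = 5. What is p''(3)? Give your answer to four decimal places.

1.6000

With M_i denoting the second derivative at x_i, h_i = 2, 3, and Δ_i = (y_(i+1) − y_i)/h_i = -1, 5/3:
  2·M_0 + 10·M_1 + 3·M_2 = 6(Δ_1 - Δ_0) = 16
Natural end conditions: M_0 = M_2 = 0.
Solving the tridiagonal system: M_0 = 0, M_1 = 8/5, M_2 = 0.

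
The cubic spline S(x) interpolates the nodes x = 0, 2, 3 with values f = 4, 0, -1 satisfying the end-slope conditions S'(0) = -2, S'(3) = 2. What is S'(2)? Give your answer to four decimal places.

-2.3333

With M_i denoting the second derivative at x_i, h_i = 2, 1, and Δ_i = (y_(i+1) − y_i)/h_i = -2, -1:
  2·M_0 + 6·M_1 + 1·M_2 = 6(Δ_1 - Δ_0) = 6
Clamped end conditions give two more equations: 2h_0·M_0 + h_0·M_1 = 6(Δ_0 - S'(0)) = 0 and h_1·M_1 + 2h_1·M_2 = 6(S'(3) - Δ_1) = 18.
Hence M_0 = 1/3, M_1 = -2/3, M_2 = 28/3.
On [2, 3], S'(x) = b_1 + 2c_1·(x - 2) + 3d_1·(x - 2)² with b_1 = Δ_1 - h_1(2M_1 + M_2)/6 = -7/3, c_1 = M_1/2 = -1/3, d_1 = (M_2 - M_1)/(6h_1) = 5/3. So S'(2) = -7/3.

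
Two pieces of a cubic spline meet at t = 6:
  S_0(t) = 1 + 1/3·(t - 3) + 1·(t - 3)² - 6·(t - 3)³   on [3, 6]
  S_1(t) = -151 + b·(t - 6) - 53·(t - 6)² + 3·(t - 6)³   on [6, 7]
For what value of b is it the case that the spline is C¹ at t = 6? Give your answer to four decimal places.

-155.6667

S_0'(t) = 1/3 + 2·(t - 3) - 18·(t - 3)², so S_0'(6) = -467/3. On the right, S_1'(6) = b, so b = -467/3.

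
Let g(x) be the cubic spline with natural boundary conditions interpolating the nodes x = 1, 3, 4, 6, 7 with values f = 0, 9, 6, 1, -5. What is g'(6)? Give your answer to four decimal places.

Put m_i = g'' at the i-th knot. Here h = (2, 1, 2, 1) and Δ = (9/2, -3, -5/2, -6), so the interior equations h_(i-1)·m_(i-1) + 2(h_(i-1)+h_i)·m_i + h_i·m_(i+1) = 6(Δ_i − Δ_(i-1)) read
  2·m_0 + 6·m_1 + 1·m_2 = 6(Δ_1 - Δ_0) = -45
  1·m_1 + 6·m_2 + 2·m_3 = 6(Δ_2 - Δ_1) = 3
  2·m_2 + 6·m_3 + 1·m_4 = 6(Δ_3 - Δ_2) = -21
Natural end conditions: m_0 = m_4 = 0.
Hence m_0 = 0, m_1 = -250/31, m_2 = 105/31, m_3 = -287/62, m_4 = 0.
On [6, 7], g'(x) = b_3 + 2c_3·(x - 6) + 3d_3·(x - 6)² with b_3 = Δ_3 - h_3(2m_3 + m_4)/6 = -829/186, c_3 = m_3/2 = -287/124, d_3 = (m_4 - m_3)/(6h_3) = 287/372. So g'(6) = -829/186.

-4.4570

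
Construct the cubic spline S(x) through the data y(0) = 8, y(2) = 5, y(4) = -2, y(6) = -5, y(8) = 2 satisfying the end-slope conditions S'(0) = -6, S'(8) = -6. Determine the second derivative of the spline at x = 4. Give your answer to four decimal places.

0.3750

Write M_i for S''(x_i). With h_i = 2, 2, 2, 2 and divided differences Δ_i = -3/2, -7/2, -3/2, 7/2, the continuity of S' gives the tridiagonal system
  2·M_0 + 8·M_1 + 2·M_2 = 6(Δ_1 - Δ_0) = -12
  2·M_1 + 8·M_2 + 2·M_3 = 6(Δ_2 - Δ_1) = 12
  2·M_2 + 8·M_3 + 2·M_4 = 6(Δ_3 - Δ_2) = 30
Clamped end conditions give two more equations: 2h_0·M_0 + h_0·M_1 = 6(Δ_0 - S'(0)) = 27 and h_3·M_3 + 2h_3·M_4 = 6(S'(8) - Δ_3) = -57.
Solving the tridiagonal system: M_0 = 69/8, M_1 = -15/4, M_2 = 3/8, M_3 = 33/4, M_4 = -147/8.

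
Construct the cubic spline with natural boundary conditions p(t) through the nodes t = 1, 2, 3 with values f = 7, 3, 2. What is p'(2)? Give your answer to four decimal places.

-2.5000

Put m_i = p'' at the i-th knot. Here h = (1, 1) and Δ = (-4, -1), so the interior equations h_(i-1)·m_(i-1) + 2(h_(i-1)+h_i)·m_i + h_i·m_(i+1) = 6(Δ_i − Δ_(i-1)) read
  1·m_0 + 4·m_1 + 1·m_2 = 6(Δ_1 - Δ_0) = 18
Natural end conditions: m_0 = m_2 = 0.
Forward elimination and back-substitution give m_0 = 0, m_1 = 9/2, m_2 = 0.
On [2, 3], p'(t) = b_1 + 2c_1·(t - 2) + 3d_1·(t - 2)² with b_1 = Δ_1 - h_1(2m_1 + m_2)/6 = -5/2, c_1 = m_1/2 = 9/4, d_1 = (m_2 - m_1)/(6h_1) = -3/4. So p'(2) = -5/2.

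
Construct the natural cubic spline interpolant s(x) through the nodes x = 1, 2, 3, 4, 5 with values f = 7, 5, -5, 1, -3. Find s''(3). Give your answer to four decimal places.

35.1429

Write σ_i for s''(x_i). With h_i = 1, 1, 1, 1 and divided differences Δ_i = -2, -10, 6, -4, the continuity of s' gives the tridiagonal system
  1·σ_0 + 4·σ_1 + 1·σ_2 = 6(Δ_1 - Δ_0) = -48
  1·σ_1 + 4·σ_2 + 1·σ_3 = 6(Δ_2 - Δ_1) = 96
  1·σ_2 + 4·σ_3 + 1·σ_4 = 6(Δ_3 - Δ_2) = -60
Natural end conditions: σ_0 = σ_4 = 0.
Solving: σ_0 = 0, σ_1 = -291/14, σ_2 = 246/7, σ_3 = -333/14, σ_4 = 0.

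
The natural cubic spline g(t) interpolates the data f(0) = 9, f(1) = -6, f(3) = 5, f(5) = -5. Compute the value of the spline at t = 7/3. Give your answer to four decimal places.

-0.1481

With σ_i denoting the second derivative at x_i, h_i = 1, 2, 2, and Δ_i = (y_(i+1) − y_i)/h_i = -15, 11/2, -5:
  1·σ_0 + 6·σ_1 + 2·σ_2 = 6(Δ_1 - Δ_0) = 123
  2·σ_1 + 8·σ_2 + 2·σ_3 = 6(Δ_2 - Δ_1) = -63
Natural end conditions: σ_0 = σ_3 = 0.
Hence σ_0 = 0, σ_1 = 555/22, σ_2 = -156/11, σ_3 = 0.
On [1, 3], g(t) = -6 - 145/22·(t - 1) + 555/44·(t - 1)² - 289/88·(t - 1)³.
With (t - 1) = 4/3: g(7/3) = -4/27.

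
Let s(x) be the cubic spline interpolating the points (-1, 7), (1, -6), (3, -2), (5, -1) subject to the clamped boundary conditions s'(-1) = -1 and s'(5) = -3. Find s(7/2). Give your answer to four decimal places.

Put M_i = s'' at the i-th knot. Here h = (2, 2, 2) and Δ = (-13/2, 2, 1/2), so the interior equations h_(i-1)·M_(i-1) + 2(h_(i-1)+h_i)·M_i + h_i·M_(i+1) = 6(Δ_i − Δ_(i-1)) read
  2·M_0 + 8·M_1 + 2·M_2 = 6(Δ_1 - Δ_0) = 51
  2·M_1 + 8·M_2 + 2·M_3 = 6(Δ_2 - Δ_1) = -9
Clamped end conditions give two more equations: 2h_0·M_0 + h_0·M_1 = 6(Δ_0 - s'(-1)) = -33 and h_2·M_2 + 2h_2·M_3 = 6(s'(5) - Δ_2) = -21.
Solving: M_0 = -202/15, M_1 = 313/30, M_2 = -83/30, M_3 = -58/15.
On [3, 5], s(x) = -2 + 109/30·(x - 3) - 83/60·(x - 3)² - 11/120·(x - 3)³.
With (x - 3) = 1/2: s(7/2) = -173/320.

-0.5406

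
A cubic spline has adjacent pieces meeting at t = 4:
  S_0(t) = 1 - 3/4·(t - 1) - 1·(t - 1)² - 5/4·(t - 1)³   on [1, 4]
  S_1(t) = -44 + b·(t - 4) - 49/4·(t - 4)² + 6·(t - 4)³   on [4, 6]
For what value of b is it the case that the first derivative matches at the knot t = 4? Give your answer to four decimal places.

S_0'(t) = -3/4 - 2·(t - 1) - 15/4·(t - 1)², so S_0'(4) = -81/2. On the right, S_1'(4) = b, so b = -81/2.

-40.5000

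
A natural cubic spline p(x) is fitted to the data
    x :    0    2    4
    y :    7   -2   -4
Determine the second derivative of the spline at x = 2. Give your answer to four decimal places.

Put M_i = p'' at the i-th knot. Here h = (2, 2) and Δ = (-9/2, -1), so the interior equations h_(i-1)·M_(i-1) + 2(h_(i-1)+h_i)·M_i + h_i·M_(i+1) = 6(Δ_i − Δ_(i-1)) read
  2·M_0 + 8·M_1 + 2·M_2 = 6(Δ_1 - Δ_0) = 21
Natural end conditions: M_0 = M_2 = 0.
Hence M_0 = 0, M_1 = 21/8, M_2 = 0.

2.6250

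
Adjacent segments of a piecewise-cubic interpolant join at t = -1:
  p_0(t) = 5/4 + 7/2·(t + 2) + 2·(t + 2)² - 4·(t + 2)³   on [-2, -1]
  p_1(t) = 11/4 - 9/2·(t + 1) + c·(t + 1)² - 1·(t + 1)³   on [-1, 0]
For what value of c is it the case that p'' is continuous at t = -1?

-10

p_0''(t) = 4 - 24·(t + 2), so p_0''(-1) = -20. On the right, p_1''(-1) = 2c, so c = -10.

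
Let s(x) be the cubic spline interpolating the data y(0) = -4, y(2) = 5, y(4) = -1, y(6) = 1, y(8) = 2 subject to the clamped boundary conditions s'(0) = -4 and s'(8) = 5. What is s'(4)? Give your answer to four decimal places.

-2.2857

Put M_i = s'' at the i-th knot. Here h = (2, 2, 2, 2) and Δ = (9/2, -3, 1, 1/2), so the interior equations h_(i-1)·M_(i-1) + 2(h_(i-1)+h_i)·M_i + h_i·M_(i+1) = 6(Δ_i − Δ_(i-1)) read
  2·M_0 + 8·M_1 + 2·M_2 = 6(Δ_1 - Δ_0) = -45
  2·M_1 + 8·M_2 + 2·M_3 = 6(Δ_2 - Δ_1) = 24
  2·M_2 + 8·M_3 + 2·M_4 = 6(Δ_3 - Δ_2) = -3
Clamped end conditions give two more equations: 2h_0·M_0 + h_0·M_1 = 6(Δ_0 - s'(0)) = 51 and h_3·M_3 + 2h_3·M_4 = 6(s'(8) - Δ_3) = 27.
Hence M_0 = 1053/56, M_1 = -339/28, M_2 = 57/8, M_3 = -123/28, M_4 = 501/56.
On [4, 6], s'(x) = b_2 + 2c_2·(x - 4) + 3d_2·(x - 4)² with b_2 = Δ_2 - h_2(2M_2 + M_3)/6 = -16/7, c_2 = M_2/2 = 57/16, d_2 = (M_3 - M_2)/(6h_2) = -215/224. So s'(4) = -16/7.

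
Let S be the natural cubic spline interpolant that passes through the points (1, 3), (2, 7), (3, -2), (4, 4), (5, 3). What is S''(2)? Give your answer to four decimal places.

-28.0714

Put σ_i = S'' at the i-th knot. Here h = (1, 1, 1, 1) and Δ = (4, -9, 6, -1), so the interior equations h_(i-1)·σ_(i-1) + 2(h_(i-1)+h_i)·σ_i + h_i·σ_(i+1) = 6(Δ_i − Δ_(i-1)) read
  1·σ_0 + 4·σ_1 + 1·σ_2 = 6(Δ_1 - Δ_0) = -78
  1·σ_1 + 4·σ_2 + 1·σ_3 = 6(Δ_2 - Δ_1) = 90
  1·σ_2 + 4·σ_3 + 1·σ_4 = 6(Δ_3 - Δ_2) = -42
Natural end conditions: σ_0 = σ_4 = 0.
Solving: σ_0 = 0, σ_1 = -393/14, σ_2 = 240/7, σ_3 = -267/14, σ_4 = 0.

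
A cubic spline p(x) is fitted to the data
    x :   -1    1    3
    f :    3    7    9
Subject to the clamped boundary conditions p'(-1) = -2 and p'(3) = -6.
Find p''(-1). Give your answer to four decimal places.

5.7500

Let m_i = p''(x_i). Step sizes h_i = 2, 2; slopes of the chords Δ_i = (y_(i+1) - y_i)/h_i = 2, 1.
  2·m_0 + 8·m_1 + 2·m_2 = 6(Δ_1 - Δ_0) = -6
Clamped end conditions give two more equations: 2h_0·m_0 + h_0·m_1 = 6(Δ_0 - p'(-1)) = 24 and h_1·m_1 + 2h_1·m_2 = 6(p'(3) - Δ_1) = -42.
Hence m_0 = 23/4, m_1 = 1/2, m_2 = -43/4.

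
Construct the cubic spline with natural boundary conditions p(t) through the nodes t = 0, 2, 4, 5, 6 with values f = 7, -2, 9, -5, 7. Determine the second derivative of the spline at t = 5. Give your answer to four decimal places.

With M_i denoting the second derivative at x_i, h_i = 2, 2, 1, 1, and Δ_i = (y_(i+1) − y_i)/h_i = -9/2, 11/2, -14, 12:
  2·M_0 + 8·M_1 + 2·M_2 = 6(Δ_1 - Δ_0) = 60
  2·M_1 + 6·M_2 + 1·M_3 = 6(Δ_2 - Δ_1) = -117
  1·M_2 + 4·M_3 + 1·M_4 = 6(Δ_3 - Δ_2) = 156
Natural end conditions: M_0 = M_4 = 0.
Solving: M_0 = 0, M_1 = 219/14, M_2 = -228/7, M_3 = 330/7, M_4 = 0.

47.1429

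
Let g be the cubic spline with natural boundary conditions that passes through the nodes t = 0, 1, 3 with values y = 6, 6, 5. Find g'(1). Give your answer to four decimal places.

-0.1667

Write σ_i for g''(x_i). With h_i = 1, 2 and divided differences Δ_i = 0, -1/2, the continuity of g' gives the tridiagonal system
  1·σ_0 + 6·σ_1 + 2·σ_2 = 6(Δ_1 - Δ_0) = -3
Natural end conditions: σ_0 = σ_2 = 0.
Hence σ_0 = 0, σ_1 = -1/2, σ_2 = 0.
On [1, 3], g'(t) = b_1 + 2c_1·(t - 1) + 3d_1·(t - 1)² with b_1 = Δ_1 - h_1(2σ_1 + σ_2)/6 = -1/6, c_1 = σ_1/2 = -1/4, d_1 = (σ_2 - σ_1)/(6h_1) = 1/24. So g'(1) = -1/6.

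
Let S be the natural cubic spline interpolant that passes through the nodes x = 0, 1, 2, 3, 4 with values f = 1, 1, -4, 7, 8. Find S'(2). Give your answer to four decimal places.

Let M_i = S''(x_i). Step sizes h_i = 1, 1, 1, 1; slopes of the chords Δ_i = (y_(i+1) - y_i)/h_i = 0, -5, 11, 1.
  1·M_0 + 4·M_1 + 1·M_2 = 6(Δ_1 - Δ_0) = -30
  1·M_1 + 4·M_2 + 1·M_3 = 6(Δ_2 - Δ_1) = 96
  1·M_2 + 4·M_3 + 1·M_4 = 6(Δ_3 - Δ_2) = -60
Natural end conditions: M_0 = M_4 = 0.
Solving: M_0 = 0, M_1 = -447/28, M_2 = 237/7, M_3 = -657/28, M_4 = 0.
On [2, 3], S'(x) = b_2 + 2c_2·(x - 2) + 3d_2·(x - 2)² with b_2 = Δ_2 - h_2(2M_2 + M_3)/6 = 29/8, c_2 = M_2/2 = 237/14, d_2 = (M_3 - M_2)/(6h_2) = -535/56. So S'(2) = 29/8.

3.6250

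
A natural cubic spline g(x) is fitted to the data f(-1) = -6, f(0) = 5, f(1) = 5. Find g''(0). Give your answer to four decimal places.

-16.5000

Put M_i = g'' at the i-th knot. Here h = (1, 1) and Δ = (11, 0), so the interior equations h_(i-1)·M_(i-1) + 2(h_(i-1)+h_i)·M_i + h_i·M_(i+1) = 6(Δ_i − Δ_(i-1)) read
  1·M_0 + 4·M_1 + 1·M_2 = 6(Δ_1 - Δ_0) = -66
Natural end conditions: M_0 = M_2 = 0.
Forward elimination and back-substitution give M_0 = 0, M_1 = -33/2, M_2 = 0.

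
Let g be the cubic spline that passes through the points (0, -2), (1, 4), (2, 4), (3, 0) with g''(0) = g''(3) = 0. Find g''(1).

-8

With M_i denoting the second derivative at x_i, h_i = 1, 1, 1, and Δ_i = (y_(i+1) − y_i)/h_i = 6, 0, -4:
  1·M_0 + 4·M_1 + 1·M_2 = 6(Δ_1 - Δ_0) = -36
  1·M_1 + 4·M_2 + 1·M_3 = 6(Δ_2 - Δ_1) = -24
Natural end conditions: M_0 = M_3 = 0.
Hence M_0 = 0, M_1 = -8, M_2 = -4, M_3 = 0.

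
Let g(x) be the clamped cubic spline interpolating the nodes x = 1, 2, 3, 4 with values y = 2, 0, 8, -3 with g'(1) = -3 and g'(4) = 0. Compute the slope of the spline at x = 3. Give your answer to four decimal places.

Let M_i = g''(x_i). Step sizes h_i = 1, 1, 1; slopes of the chords Δ_i = (y_(i+1) - y_i)/h_i = -2, 8, -11.
  1·M_0 + 4·M_1 + 1·M_2 = 6(Δ_1 - Δ_0) = 60
  1·M_1 + 4·M_2 + 1·M_3 = 6(Δ_2 - Δ_1) = -114
Clamped end conditions give two more equations: 2h_0·M_0 + h_0·M_1 = 6(Δ_0 - g'(1)) = 6 and h_2·M_2 + 2h_2·M_3 = 6(g'(4) - Δ_2) = 66.
Hence M_0 = -62/5, M_1 = 154/5, M_2 = -254/5, M_3 = 292/5.
On [3, 4], g'(x) = b_2 + 2c_2·(x - 3) + 3d_2·(x - 3)² with b_2 = Δ_2 - h_2(2M_2 + M_3)/6 = -19/5, c_2 = M_2/2 = -127/5, d_2 = (M_3 - M_2)/(6h_2) = 91/5. So g'(3) = -19/5.

-3.8000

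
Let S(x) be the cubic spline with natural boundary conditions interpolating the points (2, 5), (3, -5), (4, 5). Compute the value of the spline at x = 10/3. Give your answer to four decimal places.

Write M_i for S''(x_i). With h_i = 1, 1 and divided differences Δ_i = -10, 10, the continuity of S' gives the tridiagonal system
  1·M_0 + 4·M_1 + 1·M_2 = 6(Δ_1 - Δ_0) = 120
Natural end conditions: M_0 = M_2 = 0.
Solving: M_0 = 0, M_1 = 30, M_2 = 0.
On [3, 4], S(x) = -5 + 0·(x - 3) + 15·(x - 3)² - 5·(x - 3)³.
With (x - 3) = 1/3: S(10/3) = -95/27.

-3.5185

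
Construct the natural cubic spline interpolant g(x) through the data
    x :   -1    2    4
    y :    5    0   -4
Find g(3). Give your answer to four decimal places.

Let σ_i = g''(x_i). Step sizes h_i = 3, 2; slopes of the chords Δ_i = (y_(i+1) - y_i)/h_i = -5/3, -2.
  3·σ_0 + 10·σ_1 + 2·σ_2 = 6(Δ_1 - Δ_0) = -2
Natural end conditions: σ_0 = σ_2 = 0.
Solving the tridiagonal system: σ_0 = 0, σ_1 = -1/5, σ_2 = 0.
On [2, 4], g(x) = 0 - 28/15·(x - 2) - 1/10·(x - 2)² + 1/60·(x - 2)³.
With (x - 2) = 1: g(3) = -39/20.

-1.9500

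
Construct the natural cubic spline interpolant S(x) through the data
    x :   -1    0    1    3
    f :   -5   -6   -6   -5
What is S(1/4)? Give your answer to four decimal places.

-6.0887

Let M_i = S''(x_i). Step sizes h_i = 1, 1, 2; slopes of the chords Δ_i = (y_(i+1) - y_i)/h_i = -1, 0, 1/2.
  1·M_0 + 4·M_1 + 1·M_2 = 6(Δ_1 - Δ_0) = 6
  1·M_1 + 6·M_2 + 2·M_3 = 6(Δ_2 - Δ_1) = 3
Natural end conditions: M_0 = M_3 = 0.
Solving the tridiagonal system: M_0 = 0, M_1 = 33/23, M_2 = 6/23, M_3 = 0.
On [0, 1], S(x) = -6 - 12/23·x + 33/46·x² - 9/46·x³.
With x = 1/4: S(1/4) = -17925/2944.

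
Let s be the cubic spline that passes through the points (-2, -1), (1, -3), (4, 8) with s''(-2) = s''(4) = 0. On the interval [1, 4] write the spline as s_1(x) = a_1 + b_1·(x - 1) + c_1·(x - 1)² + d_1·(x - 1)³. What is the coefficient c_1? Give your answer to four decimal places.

1.0833

Put M_i = s'' at the i-th knot. Here h = (3, 3) and Δ = (-2/3, 11/3), so the interior equations h_(i-1)·M_(i-1) + 2(h_(i-1)+h_i)·M_i + h_i·M_(i+1) = 6(Δ_i − Δ_(i-1)) read
  3·M_0 + 12·M_1 + 3·M_2 = 6(Δ_1 - Δ_0) = 26
Natural end conditions: M_0 = M_2 = 0.
Solving: M_0 = 0, M_1 = 13/6, M_2 = 0.
On [1, 4], with s_1(x) = a_1 + b_1·(x - 1) + c_1·(x - 1)² + d_1·(x - 1)³: c_1 = M_1/2 = 13/12, d_1 = (M_2 - M_1)/(6h_1) = -13/108, b_1 = Δ_1 - h_1(2M_1 + M_2)/6 = 3/2.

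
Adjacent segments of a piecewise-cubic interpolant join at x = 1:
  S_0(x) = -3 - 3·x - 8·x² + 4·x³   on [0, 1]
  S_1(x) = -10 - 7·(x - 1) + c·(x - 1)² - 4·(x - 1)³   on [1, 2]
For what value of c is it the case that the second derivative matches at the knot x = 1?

S_0''(x) = -16 + 24·x, so S_0''(1) = 8. On the right, S_1''(1) = 2c, so c = 4.

4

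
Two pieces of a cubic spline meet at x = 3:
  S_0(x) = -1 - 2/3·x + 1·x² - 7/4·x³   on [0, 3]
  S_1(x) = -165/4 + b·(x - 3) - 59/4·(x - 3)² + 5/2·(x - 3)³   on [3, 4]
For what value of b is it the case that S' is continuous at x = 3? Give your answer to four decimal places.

S_0'(x) = -2/3 + 2·x - 21/4·x², so S_0'(3) = -503/12. On the right, S_1'(3) = b, so b = -503/12.

-41.9167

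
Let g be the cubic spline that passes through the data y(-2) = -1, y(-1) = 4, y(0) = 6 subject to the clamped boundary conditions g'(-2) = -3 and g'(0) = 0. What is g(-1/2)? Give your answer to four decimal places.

5.7500

With M_i denoting the second derivative at x_i, h_i = 1, 1, and Δ_i = (y_(i+1) − y_i)/h_i = 5, 2:
  1·M_0 + 4·M_1 + 1·M_2 = 6(Δ_1 - Δ_0) = -18
Clamped end conditions give two more equations: 2h_0·M_0 + h_0·M_1 = 6(Δ_0 - g'(-2)) = 48 and h_1·M_1 + 2h_1·M_2 = 6(g'(0) - Δ_1) = -12.
Solving the tridiagonal system: M_0 = 30, M_1 = -12, M_2 = 0.
On [-1, 0], g(t) = 4 + 6·(t + 1) - 6·(t + 1)² + 2·(t + 1)³.
With (t + 1) = 1/2: g(-1/2) = 23/4.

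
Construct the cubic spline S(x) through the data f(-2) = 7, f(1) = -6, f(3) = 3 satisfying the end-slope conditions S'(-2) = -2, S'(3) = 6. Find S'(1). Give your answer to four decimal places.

0.0500

Write M_i for S''(x_i). With h_i = 3, 2 and divided differences Δ_i = -13/3, 9/2, the continuity of S' gives the tridiagonal system
  3·M_0 + 10·M_1 + 2·M_2 = 6(Δ_1 - Δ_0) = 53
Clamped end conditions give two more equations: 2h_0·M_0 + h_0·M_1 = 6(Δ_0 - S'(-2)) = -14 and h_1·M_1 + 2h_1·M_2 = 6(S'(3) - Δ_1) = 9.
Forward elimination and back-substitution give M_0 = -181/30, M_1 = 37/5, M_2 = -29/20.
On [1, 3], S'(x) = b_1 + 2c_1·(x - 1) + 3d_1·(x - 1)² with b_1 = Δ_1 - h_1(2M_1 + M_2)/6 = 1/20, c_1 = M_1/2 = 37/10, d_1 = (M_2 - M_1)/(6h_1) = -59/80. So S'(1) = 1/20.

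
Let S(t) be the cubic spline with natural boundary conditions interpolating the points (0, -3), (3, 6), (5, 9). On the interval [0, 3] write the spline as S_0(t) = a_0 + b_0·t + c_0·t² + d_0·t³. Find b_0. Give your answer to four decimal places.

Let m_i = S''(x_i). Step sizes h_i = 3, 2; slopes of the chords Δ_i = (y_(i+1) - y_i)/h_i = 3, 3/2.
  3·m_0 + 10·m_1 + 2·m_2 = 6(Δ_1 - Δ_0) = -9
Natural end conditions: m_0 = m_2 = 0.
Solving: m_0 = 0, m_1 = -9/10, m_2 = 0.
On [0, 3], with S_0(t) = a_0 + b_0·t + c_0·t² + d_0·t³: c_0 = m_0/2 = 0, d_0 = (m_1 - m_0)/(6h_0) = -1/20, b_0 = Δ_0 - h_0(2m_0 + m_1)/6 = 69/20.

3.4500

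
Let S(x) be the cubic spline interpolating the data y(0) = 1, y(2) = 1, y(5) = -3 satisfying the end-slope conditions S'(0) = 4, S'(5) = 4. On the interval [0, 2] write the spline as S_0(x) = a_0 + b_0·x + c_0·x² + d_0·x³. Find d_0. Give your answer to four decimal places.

0.3000

Write m_i for S''(x_i). With h_i = 2, 3 and divided differences Δ_i = 0, -4/3, the continuity of S' gives the tridiagonal system
  2·m_0 + 10·m_1 + 3·m_2 = 6(Δ_1 - Δ_0) = -8
Clamped end conditions give two more equations: 2h_0·m_0 + h_0·m_1 = 6(Δ_0 - S'(0)) = -24 and h_1·m_1 + 2h_1·m_2 = 6(S'(5) - Δ_1) = 32.
Forward elimination and back-substitution give m_0 = -26/5, m_1 = -8/5, m_2 = 92/15.
On [0, 2], with S_0(x) = a_0 + b_0·x + c_0·x² + d_0·x³: c_0 = m_0/2 = -13/5, d_0 = (m_1 - m_0)/(6h_0) = 3/10, b_0 = Δ_0 - h_0(2m_0 + m_1)/6 = 4.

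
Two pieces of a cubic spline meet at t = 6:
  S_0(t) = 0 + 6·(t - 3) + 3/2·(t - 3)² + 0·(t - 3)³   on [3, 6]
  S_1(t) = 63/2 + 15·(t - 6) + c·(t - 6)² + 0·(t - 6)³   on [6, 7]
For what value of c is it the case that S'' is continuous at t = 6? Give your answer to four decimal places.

1.5000

S_0''(t) = 3 + 0·(t - 3), so S_0''(6) = 3. On the right, S_1''(6) = 2c, so c = 3/2.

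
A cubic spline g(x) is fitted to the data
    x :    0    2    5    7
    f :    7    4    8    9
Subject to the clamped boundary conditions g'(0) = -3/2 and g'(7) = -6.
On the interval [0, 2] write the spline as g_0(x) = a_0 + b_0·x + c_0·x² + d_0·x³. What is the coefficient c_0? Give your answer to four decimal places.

-0.3802

With σ_i denoting the second derivative at x_i, h_i = 2, 3, 2, and Δ_i = (y_(i+1) − y_i)/h_i = -3/2, 4/3, 1/2:
  2·σ_0 + 10·σ_1 + 3·σ_2 = 6(Δ_1 - Δ_0) = 17
  3·σ_1 + 10·σ_2 + 2·σ_3 = 6(Δ_2 - Δ_1) = -5
Clamped end conditions give two more equations: 2h_0·σ_0 + h_0·σ_1 = 6(Δ_0 - g'(0)) = 0 and h_2·σ_2 + 2h_2·σ_3 = 6(g'(7) - Δ_2) = -39.
Solving: σ_0 = -73/96, σ_1 = 73/48, σ_2 = 53/48, σ_3 = -989/96.
On [0, 2], with g_0(x) = a_0 + b_0·x + c_0·x² + d_0·x³: c_0 = σ_0/2 = -73/192, d_0 = (σ_1 - σ_0)/(6h_0) = 73/384, b_0 = Δ_0 - h_0(2σ_0 + σ_1)/6 = -3/2.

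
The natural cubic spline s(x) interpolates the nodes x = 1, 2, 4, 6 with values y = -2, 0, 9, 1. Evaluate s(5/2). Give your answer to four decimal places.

2.3395

Put σ_i = s'' at the i-th knot. Here h = (1, 2, 2) and Δ = (2, 9/2, -4), so the interior equations h_(i-1)·σ_(i-1) + 2(h_(i-1)+h_i)·σ_i + h_i·σ_(i+1) = 6(Δ_i − Δ_(i-1)) read
  1·σ_0 + 6·σ_1 + 2·σ_2 = 6(Δ_1 - Δ_0) = 15
  2·σ_1 + 8·σ_2 + 2·σ_3 = 6(Δ_2 - Δ_1) = -51
Natural end conditions: σ_0 = σ_3 = 0.
Forward elimination and back-substitution give σ_0 = 0, σ_1 = 111/22, σ_2 = -84/11, σ_3 = 0.
On [2, 4], s(x) = 0 + 81/22·(x - 2) + 111/44·(x - 2)² - 93/88·(x - 2)³.
With (x - 2) = 1/2: s(5/2) = 1647/704.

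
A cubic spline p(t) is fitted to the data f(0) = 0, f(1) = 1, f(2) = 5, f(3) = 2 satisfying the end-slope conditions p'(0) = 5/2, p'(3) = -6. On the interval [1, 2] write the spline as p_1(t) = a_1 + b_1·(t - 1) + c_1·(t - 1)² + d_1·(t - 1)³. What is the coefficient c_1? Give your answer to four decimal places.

Put M_i = p'' at the i-th knot. Here h = (1, 1, 1) and Δ = (1, 4, -3), so the interior equations h_(i-1)·M_(i-1) + 2(h_(i-1)+h_i)·M_i + h_i·M_(i+1) = 6(Δ_i − Δ_(i-1)) read
  1·M_0 + 4·M_1 + 1·M_2 = 6(Δ_1 - Δ_0) = 18
  1·M_1 + 4·M_2 + 1·M_3 = 6(Δ_2 - Δ_1) = -42
Clamped end conditions give two more equations: 2h_0·M_0 + h_0·M_1 = 6(Δ_0 - p'(0)) = -9 and h_2·M_2 + 2h_2·M_3 = 6(p'(3) - Δ_2) = -18.
Solving the tridiagonal system: M_0 = -142/15, M_1 = 149/15, M_2 = -184/15, M_3 = -43/15.
On [1, 2], with p_1(t) = a_1 + b_1·(t - 1) + c_1·(t - 1)² + d_1·(t - 1)³: c_1 = M_1/2 = 149/30, d_1 = (M_2 - M_1)/(6h_1) = -37/10, b_1 = Δ_1 - h_1(2M_1 + M_2)/6 = 41/15.

4.9667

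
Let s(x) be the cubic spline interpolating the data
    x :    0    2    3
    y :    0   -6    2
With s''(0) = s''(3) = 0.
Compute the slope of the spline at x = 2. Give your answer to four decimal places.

4.3333

Write σ_i for s''(x_i). With h_i = 2, 1 and divided differences Δ_i = -3, 8, the continuity of s' gives the tridiagonal system
  2·σ_0 + 6·σ_1 + 1·σ_2 = 6(Δ_1 - Δ_0) = 66
Natural end conditions: σ_0 = σ_2 = 0.
Hence σ_0 = 0, σ_1 = 11, σ_2 = 0.
On [2, 3], s'(x) = b_1 + 2c_1·(x - 2) + 3d_1·(x - 2)² with b_1 = Δ_1 - h_1(2σ_1 + σ_2)/6 = 13/3, c_1 = σ_1/2 = 11/2, d_1 = (σ_2 - σ_1)/(6h_1) = -11/6. So s'(2) = 13/3.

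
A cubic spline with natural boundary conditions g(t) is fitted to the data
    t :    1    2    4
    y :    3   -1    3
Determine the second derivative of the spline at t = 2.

6

Write σ_i for g''(x_i). With h_i = 1, 2 and divided differences Δ_i = -4, 2, the continuity of g' gives the tridiagonal system
  1·σ_0 + 6·σ_1 + 2·σ_2 = 6(Δ_1 - Δ_0) = 36
Natural end conditions: σ_0 = σ_2 = 0.
Hence σ_0 = 0, σ_1 = 6, σ_2 = 0.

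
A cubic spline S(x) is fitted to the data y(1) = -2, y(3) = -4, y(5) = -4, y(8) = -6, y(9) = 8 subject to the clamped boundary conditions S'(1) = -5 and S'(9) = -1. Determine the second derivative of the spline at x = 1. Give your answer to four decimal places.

5.4653

With M_i denoting the second derivative at x_i, h_i = 2, 2, 3, 1, and Δ_i = (y_(i+1) − y_i)/h_i = -1, 0, -2/3, 14:
  2·M_0 + 8·M_1 + 2·M_2 = 6(Δ_1 - Δ_0) = 6
  2·M_1 + 10·M_2 + 3·M_3 = 6(Δ_2 - Δ_1) = -4
  3·M_2 + 8·M_3 + 1·M_4 = 6(Δ_3 - Δ_2) = 88
Clamped end conditions give two more equations: 2h_0·M_0 + h_0·M_1 = 6(Δ_0 - S'(1)) = 24 and h_3·M_3 + 2h_3·M_4 = 6(S'(9) - Δ_3) = -90.
Solving the tridiagonal system: M_0 = 787/144, M_1 = 77/72, M_2 = -971/144, M_3 = 1471/72, M_4 = -7951/144.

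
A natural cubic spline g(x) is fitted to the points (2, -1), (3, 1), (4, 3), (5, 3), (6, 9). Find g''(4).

Put σ_i = g'' at the i-th knot. Here h = (1, 1, 1, 1) and Δ = (2, 2, 0, 6), so the interior equations h_(i-1)·σ_(i-1) + 2(h_(i-1)+h_i)·σ_i + h_i·σ_(i+1) = 6(Δ_i − Δ_(i-1)) read
  1·σ_0 + 4·σ_1 + 1·σ_2 = 6(Δ_1 - Δ_0) = 0
  1·σ_1 + 4·σ_2 + 1·σ_3 = 6(Δ_2 - Δ_1) = -12
  1·σ_2 + 4·σ_3 + 1·σ_4 = 6(Δ_3 - Δ_2) = 36
Natural end conditions: σ_0 = σ_4 = 0.
Solving: σ_0 = 0, σ_1 = 3/2, σ_2 = -6, σ_3 = 21/2, σ_4 = 0.

-6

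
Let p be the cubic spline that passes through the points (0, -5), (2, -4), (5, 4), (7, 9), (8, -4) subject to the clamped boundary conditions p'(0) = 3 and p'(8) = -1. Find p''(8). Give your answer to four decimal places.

48.5861

Let σ_i = p''(x_i). Step sizes h_i = 2, 3, 2, 1; slopes of the chords Δ_i = (y_(i+1) - y_i)/h_i = 1/2, 8/3, 5/2, -13.
  2·σ_0 + 10·σ_1 + 3·σ_2 = 6(Δ_1 - Δ_0) = 13
  3·σ_1 + 10·σ_2 + 2·σ_3 = 6(Δ_2 - Δ_1) = -1
  2·σ_2 + 6·σ_3 + 1·σ_4 = 6(Δ_3 - Δ_2) = -93
Clamped end conditions give two more equations: 2h_0·σ_0 + h_0·σ_1 = 6(Δ_0 - p'(0)) = -15 and h_3·σ_3 + 2h_3·σ_4 = 6(p'(8) - Δ_3) = 72.
Solving the tridiagonal system: σ_0 = -1493/364, σ_1 = 64/91, σ_2 = 2579/546, σ_3 = -6872/273, σ_4 = 13264/273.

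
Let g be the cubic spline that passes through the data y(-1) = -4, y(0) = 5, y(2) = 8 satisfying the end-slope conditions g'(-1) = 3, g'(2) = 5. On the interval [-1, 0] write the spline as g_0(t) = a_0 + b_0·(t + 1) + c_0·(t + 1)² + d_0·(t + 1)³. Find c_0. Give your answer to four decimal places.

Let m_i = g''(x_i). Step sizes h_i = 1, 2; slopes of the chords Δ_i = (y_(i+1) - y_i)/h_i = 9, 3/2.
  1·m_0 + 6·m_1 + 2·m_2 = 6(Δ_1 - Δ_0) = -45
Clamped end conditions give two more equations: 2h_0·m_0 + h_0·m_1 = 6(Δ_0 - g'(-1)) = 36 and h_1·m_1 + 2h_1·m_2 = 6(g'(2) - Δ_1) = 21.
Hence m_0 = 157/6, m_1 = -49/3, m_2 = 161/12.
On [-1, 0], with g_0(t) = a_0 + b_0·(t + 1) + c_0·(t + 1)² + d_0·(t + 1)³: c_0 = m_0/2 = 157/12, d_0 = (m_1 - m_0)/(6h_0) = -85/12, b_0 = Δ_0 - h_0(2m_0 + m_1)/6 = 3.

13.0833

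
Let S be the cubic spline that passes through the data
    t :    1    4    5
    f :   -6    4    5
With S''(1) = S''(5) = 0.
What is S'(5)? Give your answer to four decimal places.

0.7083

With σ_i denoting the second derivative at x_i, h_i = 3, 1, and Δ_i = (y_(i+1) − y_i)/h_i = 10/3, 1:
  3·σ_0 + 8·σ_1 + 1·σ_2 = 6(Δ_1 - Δ_0) = -14
Natural end conditions: σ_0 = σ_2 = 0.
Solving: σ_0 = 0, σ_1 = -7/4, σ_2 = 0.
On [4, 5], S'(t) = b_1 + 2c_1·(t - 4) + 3d_1·(t - 4)² with b_1 = Δ_1 - h_1(2σ_1 + σ_2)/6 = 19/12, c_1 = σ_1/2 = -7/8, d_1 = (σ_2 - σ_1)/(6h_1) = 7/24. So S'(5) = 17/24.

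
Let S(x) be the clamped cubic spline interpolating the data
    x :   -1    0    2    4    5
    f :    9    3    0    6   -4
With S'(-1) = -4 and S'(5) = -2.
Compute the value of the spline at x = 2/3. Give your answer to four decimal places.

Let σ_i = S''(x_i). Step sizes h_i = 1, 2, 2, 1; slopes of the chords Δ_i = (y_(i+1) - y_i)/h_i = -6, -3/2, 3, -10.
  1·σ_0 + 6·σ_1 + 2·σ_2 = 6(Δ_1 - Δ_0) = 27
  2·σ_1 + 8·σ_2 + 2·σ_3 = 6(Δ_2 - Δ_1) = 27
  2·σ_2 + 6·σ_3 + 1·σ_4 = 6(Δ_3 - Δ_2) = -78
Clamped end conditions give two more equations: 2h_0·σ_0 + h_0·σ_1 = 6(Δ_0 - S'(-1)) = -12 and h_3·σ_3 + 2h_3·σ_4 = 6(S'(5) - Δ_3) = 48.
Hence σ_0 = -997/132, σ_1 = 205/66, σ_2 = 191/24, σ_3 = -1415/66, σ_4 = 4583/132.
On [0, 2], S(x) = 3 - 1643/264·x + 205/132·x² + 427/1056·x³.
With x = 2/3: S(2/3) = -302/891.

-0.3389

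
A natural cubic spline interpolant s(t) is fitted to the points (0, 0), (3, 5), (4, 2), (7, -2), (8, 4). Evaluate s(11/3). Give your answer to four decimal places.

3.1975

Write M_i for s''(x_i). With h_i = 3, 1, 3, 1 and divided differences Δ_i = 5/3, -3, -4/3, 6, the continuity of s' gives the tridiagonal system
  3·M_0 + 8·M_1 + 1·M_2 = 6(Δ_1 - Δ_0) = -28
  1·M_1 + 8·M_2 + 3·M_3 = 6(Δ_2 - Δ_1) = 10
  3·M_2 + 8·M_3 + 1·M_4 = 6(Δ_3 - Δ_2) = 44
Natural end conditions: M_0 = M_4 = 0.
Solving the tridiagonal system: M_0 = 0, M_1 = -31/9, M_2 = -4/9, M_3 = 17/3, M_4 = 0.
On [3, 4], s(t) = 5 - 16/9·(t - 3) - 31/18·(t - 3)² + 1/2·(t - 3)³.
With (t - 3) = 2/3: s(11/3) = 259/81.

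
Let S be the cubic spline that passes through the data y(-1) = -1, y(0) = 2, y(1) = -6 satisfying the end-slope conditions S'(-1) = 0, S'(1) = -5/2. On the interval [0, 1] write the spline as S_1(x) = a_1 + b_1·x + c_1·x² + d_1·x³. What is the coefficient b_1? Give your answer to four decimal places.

With σ_i denoting the second derivative at x_i, h_i = 1, 1, and Δ_i = (y_(i+1) − y_i)/h_i = 3, -8:
  1·σ_0 + 4·σ_1 + 1·σ_2 = 6(Δ_1 - Δ_0) = -66
Clamped end conditions give two more equations: 2h_0·σ_0 + h_0·σ_1 = 6(Δ_0 - S'(-1)) = 18 and h_1·σ_1 + 2h_1·σ_2 = 6(S'(1) - Δ_1) = 33.
Forward elimination and back-substitution give σ_0 = 97/4, σ_1 = -61/2, σ_2 = 127/4.
On [0, 1], with S_1(x) = a_1 + b_1·x + c_1·x² + d_1·x³: c_1 = σ_1/2 = -61/4, d_1 = (σ_2 - σ_1)/(6h_1) = 83/8, b_1 = Δ_1 - h_1(2σ_1 + σ_2)/6 = -25/8.

-3.1250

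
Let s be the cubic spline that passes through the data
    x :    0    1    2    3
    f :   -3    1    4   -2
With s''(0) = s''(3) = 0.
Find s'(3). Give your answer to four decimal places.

-8.3333

Put M_i = s'' at the i-th knot. Here h = (1, 1, 1) and Δ = (4, 3, -6), so the interior equations h_(i-1)·M_(i-1) + 2(h_(i-1)+h_i)·M_i + h_i·M_(i+1) = 6(Δ_i − Δ_(i-1)) read
  1·M_0 + 4·M_1 + 1·M_2 = 6(Δ_1 - Δ_0) = -6
  1·M_1 + 4·M_2 + 1·M_3 = 6(Δ_2 - Δ_1) = -54
Natural end conditions: M_0 = M_3 = 0.
Solving the tridiagonal system: M_0 = 0, M_1 = 2, M_2 = -14, M_3 = 0.
On [2, 3], s'(x) = b_2 + 2c_2·(x - 2) + 3d_2·(x - 2)² with b_2 = Δ_2 - h_2(2M_2 + M_3)/6 = -4/3, c_2 = M_2/2 = -7, d_2 = (M_3 - M_2)/(6h_2) = 7/3. So s'(3) = -25/3.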